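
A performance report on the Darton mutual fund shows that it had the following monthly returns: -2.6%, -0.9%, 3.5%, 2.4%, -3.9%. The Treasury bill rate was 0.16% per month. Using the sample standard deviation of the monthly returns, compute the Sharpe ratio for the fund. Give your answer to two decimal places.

-0.14

Mean return μ = -1.50 / 5 = -0.3000%
Σ(r − μ)² = (-2.6 − (-0.3000))² + (-0.9 − (-0.3000))² + … = 40.3400
σ = √[40.3400 / 4] = 3.1757%
Sharpe = (μ − rf) / σ = (-0.3000 − 0.16) / 3.1757 = -0.4600 / 3.1757 = -0.1448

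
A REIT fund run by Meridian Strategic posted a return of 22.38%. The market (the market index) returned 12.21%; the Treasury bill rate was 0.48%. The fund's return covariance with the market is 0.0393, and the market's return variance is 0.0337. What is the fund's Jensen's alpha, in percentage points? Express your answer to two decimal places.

β = Cov / Var = 0.0393 / 0.0337 = 1.1662
E[R] = Rf + β(Rm − Rf) = 0.48% + 1.1662 × (12.21% − 0.48%) = 14.1595%
α = Rp − E[R] = 22.38% − 14.1595% = 8.2205

8.22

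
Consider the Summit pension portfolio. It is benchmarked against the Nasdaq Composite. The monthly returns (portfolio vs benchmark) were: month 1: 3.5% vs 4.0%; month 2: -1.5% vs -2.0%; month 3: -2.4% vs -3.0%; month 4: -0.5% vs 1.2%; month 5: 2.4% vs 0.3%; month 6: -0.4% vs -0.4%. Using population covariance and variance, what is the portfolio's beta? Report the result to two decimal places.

r̄p = 0.1833%,  r̄m = 0.0167%
Cov = Σ(rp − r̄p)(rm − r̄m) / 6 = 4.0769
Var(rm) = Σ(rm − r̄m)² / 6 = 5.1147
β = Cov / Var = 4.0769 / 5.1147 = 0.7971

0.80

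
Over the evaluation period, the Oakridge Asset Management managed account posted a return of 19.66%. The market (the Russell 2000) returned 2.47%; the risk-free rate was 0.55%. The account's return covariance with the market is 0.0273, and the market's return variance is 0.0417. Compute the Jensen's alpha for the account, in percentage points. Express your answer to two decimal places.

17.85

β = Cov / Var = 0.0273 / 0.0417 = 0.6547
E[R] = Rf + β(Rm − Rf) = 0.55% + 0.6547 × (2.47% − 0.55%) = 1.8070%
α = Rp − E[R] = 19.66% − 1.8070% = 17.8530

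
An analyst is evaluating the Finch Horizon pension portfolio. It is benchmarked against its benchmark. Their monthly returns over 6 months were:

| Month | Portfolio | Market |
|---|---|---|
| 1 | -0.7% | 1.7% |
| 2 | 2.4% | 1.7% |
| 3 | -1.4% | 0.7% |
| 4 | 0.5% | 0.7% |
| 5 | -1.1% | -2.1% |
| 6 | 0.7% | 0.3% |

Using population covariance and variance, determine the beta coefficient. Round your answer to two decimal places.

r̄p = 0.0667%,  r̄m = 0.5000%
Cov = Σ(rp − r̄p)(rm − r̄m) / 6 = 0.7633
Var(rm) = Σ(rm − r̄m)² / 6 = 1.6267
β = Cov / Var = 0.7633 / 1.6267 = 0.4692

0.47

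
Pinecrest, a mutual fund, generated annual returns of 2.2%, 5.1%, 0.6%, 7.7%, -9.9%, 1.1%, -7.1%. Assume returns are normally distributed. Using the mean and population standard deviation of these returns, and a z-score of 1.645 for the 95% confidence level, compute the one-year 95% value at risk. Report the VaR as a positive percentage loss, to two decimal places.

r̄ = (2.2 + 5.1 + 0.6 + 7.7 − 9.9 + 1.1 − 7.1) / 7 = -0.30 / 7 = -0.0429%
Σ(r − r̄)² = (2.2 − (-0.0429))² + (5.1 − (-0.0429))² + (0.6 − (-0.0429))² + … = 240.1171
σ = √[240.1171 / 7] = 5.8568%
VaR = −(r̄ − z·σ) = −(-0.0429 − 1.645 × 5.8568) = −(-9.6773) = 9.6773%

9.68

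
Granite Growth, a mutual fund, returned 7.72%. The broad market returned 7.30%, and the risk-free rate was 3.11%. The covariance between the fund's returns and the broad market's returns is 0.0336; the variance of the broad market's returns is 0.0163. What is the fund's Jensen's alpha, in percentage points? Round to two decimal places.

β = Cov / Var = 0.0336 / 0.0163 = 2.0613
E[R] = Rf + β(Rm − Rf) = 3.11% + 2.0613 × (7.30% − 3.11%) = 11.7468%
α = Rp − E[R] = 7.72% − 11.7468% = -4.0268

-4.03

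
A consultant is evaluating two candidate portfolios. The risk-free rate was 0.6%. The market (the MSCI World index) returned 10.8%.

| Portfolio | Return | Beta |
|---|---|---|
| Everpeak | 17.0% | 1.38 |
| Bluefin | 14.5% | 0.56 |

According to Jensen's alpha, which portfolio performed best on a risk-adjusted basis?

Everpeak: α = 17.0% − [0.6% + 1.38 × (10.8% − 0.6%)] = 2.324
Bluefin: α = 14.5% − [0.6% + 0.56 × (10.8% − 0.6%)] = 8.188
Highest: Bluefin (8.188).

Bluefin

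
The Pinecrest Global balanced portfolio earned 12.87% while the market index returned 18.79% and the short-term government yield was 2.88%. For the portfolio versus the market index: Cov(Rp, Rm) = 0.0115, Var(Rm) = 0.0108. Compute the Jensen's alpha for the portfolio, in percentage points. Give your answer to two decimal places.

β = Cov / Var = 0.0115 / 0.0108 = 1.0648
E[R] = Rf + β(Rm − Rf) = 2.88% + 1.0648 × (18.79% − 2.88%) = 19.8210%
α = Rp − E[R] = 12.87% − 19.8210% = -6.9510

-6.95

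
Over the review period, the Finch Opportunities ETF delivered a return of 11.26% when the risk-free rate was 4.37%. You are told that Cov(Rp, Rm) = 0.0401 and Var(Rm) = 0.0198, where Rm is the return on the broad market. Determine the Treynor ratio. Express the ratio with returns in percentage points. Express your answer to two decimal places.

β = Cov / Var = 0.0401 / 0.0198 = 2.0253
Treynor = (Rp − Rf) / β = (11.26% − 4.37%) / 2.0253 = 6.89 / 2.0253 = 3.4020

3.40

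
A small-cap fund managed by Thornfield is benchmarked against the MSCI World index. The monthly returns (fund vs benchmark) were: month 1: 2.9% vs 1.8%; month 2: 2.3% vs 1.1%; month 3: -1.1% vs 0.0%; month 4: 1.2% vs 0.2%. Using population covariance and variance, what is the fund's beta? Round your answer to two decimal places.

1.86

r̄p = 1.3250%,  r̄m = 0.7750%
Cov = Σ(rp − r̄p)(rm − r̄m) / 4 = 0.9706
Var(rm) = Σ(rm − r̄m)² / 4 = 0.5219
β = Cov / Var = 0.9706 / 0.5219 = 1.8597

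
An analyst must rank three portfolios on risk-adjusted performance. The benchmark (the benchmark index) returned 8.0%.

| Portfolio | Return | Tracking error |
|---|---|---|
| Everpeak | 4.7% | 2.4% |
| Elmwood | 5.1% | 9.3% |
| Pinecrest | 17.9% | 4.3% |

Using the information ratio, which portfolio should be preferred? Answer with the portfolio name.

Everpeak: IR = (4.7% − 8.0%) / 2.4% = -1.375
Elmwood: IR = (5.1% − 8.0%) / 9.3% = -0.312
Pinecrest: IR = (17.9% − 8.0%) / 4.3% = 2.302
Highest: Pinecrest (2.302).

Pinecrest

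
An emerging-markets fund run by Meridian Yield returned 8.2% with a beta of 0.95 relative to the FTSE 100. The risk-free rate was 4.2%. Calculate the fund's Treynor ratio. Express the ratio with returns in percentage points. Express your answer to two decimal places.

4.21

Treynor = (Rp − Rf) / β = (8.2% − 4.2%) / 0.95 = 4.00 / 0.95 = 4.2105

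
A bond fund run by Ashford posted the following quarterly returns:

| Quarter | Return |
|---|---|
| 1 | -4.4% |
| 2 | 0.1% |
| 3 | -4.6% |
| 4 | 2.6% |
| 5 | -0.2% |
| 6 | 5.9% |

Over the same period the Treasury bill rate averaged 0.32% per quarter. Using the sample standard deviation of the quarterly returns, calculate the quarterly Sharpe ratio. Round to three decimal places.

r̄ = (-4.4 + 0.1 − 4.6 + 2.6 − 0.2 + 5.9) / 6 = -0.1000%
Sample std dev = √[82.0800 / 5] = 4.0517%
Sharpe = (r̄ − rf) / σ = (-0.1000 − 0.32) / 4.0517 = -0.4200 / 4.0517 = -0.1037

-0.104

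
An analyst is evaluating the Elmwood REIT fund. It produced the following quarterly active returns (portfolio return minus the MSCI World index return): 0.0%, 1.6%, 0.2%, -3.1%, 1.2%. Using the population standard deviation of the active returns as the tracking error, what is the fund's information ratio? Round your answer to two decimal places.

μ = (0 + 1.6 + 0.2 − 3.1 + 1.2) / 5 = -0.0200%
Σ(r − μ)² = 13.6480; population σ = √(13.6480/5) = 1.6522%
IR = μ / tracking error = -0.0200 / 1.6522 = -0.0121

-0.01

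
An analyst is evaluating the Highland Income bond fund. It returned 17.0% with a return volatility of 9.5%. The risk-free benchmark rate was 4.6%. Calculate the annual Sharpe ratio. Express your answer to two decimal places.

Sharpe = (Rp − Rf) / σp = (17.0% − 4.6%) / 9.5% = 12.40% / 9.5% = 1.3053

1.31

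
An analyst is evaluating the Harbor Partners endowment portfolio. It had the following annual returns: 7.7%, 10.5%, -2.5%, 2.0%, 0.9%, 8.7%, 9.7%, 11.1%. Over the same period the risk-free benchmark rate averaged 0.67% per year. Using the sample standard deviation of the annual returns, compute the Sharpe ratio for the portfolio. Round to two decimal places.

μ = (7.7 + 10.5 − 2.5 + 2 + 0.9 + 8.7 + 9.7 + 11.1) / 8 = 48.10 / 8 = 6.0125%
Σ(r − μ)² = (7.7 − 6.0125)² + (10.5 − 6.0125)² + (-2.5 − 6.0125)² + … = 184.3888
sample σ = √(184.3888 / 7) = √26.3413 = 5.1324%
Sharpe = (μ − rf) / σ = (6.0125 − 0.67) / 5.1324 = 5.3425 / 5.1324 = 1.0409

1.04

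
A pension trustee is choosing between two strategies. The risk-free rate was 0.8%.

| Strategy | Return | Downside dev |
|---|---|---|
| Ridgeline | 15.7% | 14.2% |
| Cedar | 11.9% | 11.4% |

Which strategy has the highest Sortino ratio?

Ridgeline

Ridgeline: Sortino ratio = (15.7% − 0.8%) / 14.2% = 1.049
Cedar: Sortino ratio = (11.9% − 0.8%) / 11.4% = 0.974
Highest: Ridgeline (1.049).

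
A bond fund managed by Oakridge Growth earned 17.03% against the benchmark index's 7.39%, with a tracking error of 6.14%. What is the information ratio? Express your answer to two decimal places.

IR = (Rp − Rb) / TE = (17.03% − 7.39%) / 6.14% = 9.64% / 6.14% = 1.5700

1.57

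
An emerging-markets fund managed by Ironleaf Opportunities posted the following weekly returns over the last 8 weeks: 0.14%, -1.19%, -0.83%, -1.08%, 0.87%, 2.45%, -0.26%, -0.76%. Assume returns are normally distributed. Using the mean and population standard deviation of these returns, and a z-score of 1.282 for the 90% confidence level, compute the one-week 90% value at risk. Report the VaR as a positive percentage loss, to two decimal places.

1.56

μ = (0.14 − 1.19 − 0.83 − 1.08 + 0.87 + 2.45 − 0.26 − 0.76) / 8 = -0.660 / 8 = -0.0825%
Σ(r − μ)² = (0.14 − (-0.0825))² + (-1.19 − (-0.0825))² + … = 10.6412
population σ = √(10.6412 / 8) = √1.3302 = 1.1533%
VaR = −(μ − z·σ) = −(-0.0825 − 1.282 × 1.1533) = −(-1.5610) = 1.5610%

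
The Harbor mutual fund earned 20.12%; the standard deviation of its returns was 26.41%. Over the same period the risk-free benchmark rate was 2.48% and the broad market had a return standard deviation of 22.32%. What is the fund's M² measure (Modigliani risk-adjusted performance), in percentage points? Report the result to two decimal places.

17.39

Sharpe = (Rp − Rf) / σp = (20.12% − 2.48%) / 26.41% = 0.6679
M² = Rf + Sharpe × σm = 2.48% + 0.6679 × 22.32% = 17.3875%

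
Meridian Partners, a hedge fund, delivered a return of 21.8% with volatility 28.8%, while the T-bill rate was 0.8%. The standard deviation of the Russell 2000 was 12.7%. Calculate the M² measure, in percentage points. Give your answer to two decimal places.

Sharpe = (Rp − Rf) / σp = (21.8% − 0.8%) / 28.8% = 0.7292
M² = Rf + Sharpe × σm = 0.8% + 0.7292 × 12.7% = 10.0608%

10.06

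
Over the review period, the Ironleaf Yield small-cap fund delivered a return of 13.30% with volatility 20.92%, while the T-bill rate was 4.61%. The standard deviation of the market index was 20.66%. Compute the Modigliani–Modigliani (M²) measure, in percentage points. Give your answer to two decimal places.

Sharpe = (Rp − Rf) / σp = (13.30% − 4.61%) / 20.92% = 0.4154
M² = Rf + Sharpe × σm = 4.61% + 0.4154 × 20.66% = 13.1922%

13.19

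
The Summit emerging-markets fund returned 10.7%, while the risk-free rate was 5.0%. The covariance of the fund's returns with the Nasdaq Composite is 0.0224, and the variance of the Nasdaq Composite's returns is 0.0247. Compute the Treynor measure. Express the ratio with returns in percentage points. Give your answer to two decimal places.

β = Cov / Var = 0.0224 / 0.0247 = 0.9069
Treynor = (Rp − Rf) / β = (10.7% − 5.0%) / 0.9069 = 5.70 / 0.9069 = 6.2851

6.29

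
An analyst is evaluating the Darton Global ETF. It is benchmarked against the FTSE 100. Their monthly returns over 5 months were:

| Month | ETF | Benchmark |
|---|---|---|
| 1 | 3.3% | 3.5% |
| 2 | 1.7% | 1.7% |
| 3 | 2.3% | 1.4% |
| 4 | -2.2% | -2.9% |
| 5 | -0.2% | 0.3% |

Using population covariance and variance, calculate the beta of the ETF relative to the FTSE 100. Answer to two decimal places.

0.90

r̄p = 0.9800%,  r̄m = 0.8000%
Cov = Σ(rp − r̄p)(rm − r̄m) / 5 = 4.0120
Var(rm) = Σ(rm − r̄m)² / 5 = 4.4800
β = Cov / Var = 4.0120 / 4.4800 = 0.8955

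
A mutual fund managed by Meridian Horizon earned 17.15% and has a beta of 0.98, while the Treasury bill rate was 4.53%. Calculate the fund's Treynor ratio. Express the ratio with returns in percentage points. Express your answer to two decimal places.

Treynor = (Rp − Rf) / β = (17.15% − 4.53%) / 0.98 = 12.62 / 0.98 = 12.8776

12.88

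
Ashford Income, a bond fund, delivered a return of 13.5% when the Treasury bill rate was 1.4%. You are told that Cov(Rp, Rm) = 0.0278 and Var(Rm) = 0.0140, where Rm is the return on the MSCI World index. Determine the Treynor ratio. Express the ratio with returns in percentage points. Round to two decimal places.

6.09

β = Cov / Var = 0.0278 / 0.0140 = 1.9857
Treynor = (Rp − Rf) / β = (13.5% − 1.4%) / 1.9857 = 12.10 / 1.9857 = 6.0936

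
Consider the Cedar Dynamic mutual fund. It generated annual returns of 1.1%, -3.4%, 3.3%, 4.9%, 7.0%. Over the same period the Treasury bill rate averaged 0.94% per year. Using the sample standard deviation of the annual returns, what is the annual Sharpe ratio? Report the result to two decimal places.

0.41

Mean return μ = 12.90 / 5 = 2.5800%
Sample std dev = √[63.3880 / 4] = 3.9808%
Sharpe = (μ − rf) / σ = (2.5800 − 0.94) / 3.9808 = 1.6400 / 3.9808 = 0.4120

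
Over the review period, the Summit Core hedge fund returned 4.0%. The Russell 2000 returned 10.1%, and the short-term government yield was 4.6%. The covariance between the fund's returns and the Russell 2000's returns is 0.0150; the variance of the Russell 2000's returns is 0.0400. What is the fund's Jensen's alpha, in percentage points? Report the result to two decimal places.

β = Cov / Var = 0.0150 / 0.0400 = 0.3750
E[R] = Rf + β(Rm − Rf) = 4.6% + 0.3750 × (10.1% − 4.6%) = 6.6625%
α = Rp − E[R] = 4.0% − 6.6625% = -2.6625

-2.66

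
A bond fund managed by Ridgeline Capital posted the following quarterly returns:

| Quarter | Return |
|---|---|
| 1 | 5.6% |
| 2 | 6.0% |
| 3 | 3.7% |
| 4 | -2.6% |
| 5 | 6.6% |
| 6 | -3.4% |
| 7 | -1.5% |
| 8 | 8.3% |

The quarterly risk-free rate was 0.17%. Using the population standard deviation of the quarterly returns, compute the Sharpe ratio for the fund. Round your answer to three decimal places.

Mean return r̄ = 22.70 / 8 = 2.8375%
Population σ = √[Σ(r − r̄)² / 8] = √[149.6588 / 8] = √18.7074 = 4.3252%
Sharpe = (r̄ − rf) / σ = (2.8375 − 0.17) / 4.3252 = 2.6675 / 4.3252 = 0.6167

0.617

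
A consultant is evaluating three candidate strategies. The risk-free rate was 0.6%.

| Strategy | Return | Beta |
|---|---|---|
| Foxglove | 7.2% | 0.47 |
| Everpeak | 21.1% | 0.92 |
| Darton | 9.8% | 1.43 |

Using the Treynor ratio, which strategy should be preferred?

Everpeak

Foxglove: Treynor = (7.2% − 0.6%) / 0.47 = 14.043
Everpeak: Treynor = (21.1% − 0.6%) / 0.92 = 22.283
Darton: Treynor = (9.8% − 0.6%) / 1.43 = 6.434
Highest: Everpeak (22.283).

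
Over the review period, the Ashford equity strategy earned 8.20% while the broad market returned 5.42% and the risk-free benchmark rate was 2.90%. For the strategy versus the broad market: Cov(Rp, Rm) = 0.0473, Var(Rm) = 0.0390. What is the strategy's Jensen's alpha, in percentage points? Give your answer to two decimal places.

2.24

β = Cov / Var = 0.0473 / 0.0390 = 1.2128
E[R] = Rf + β(Rm − Rf) = 2.90% + 1.2128 × (5.42% − 2.90%) = 5.9563%
α = Rp − E[R] = 8.20% − 5.9563% = 2.2437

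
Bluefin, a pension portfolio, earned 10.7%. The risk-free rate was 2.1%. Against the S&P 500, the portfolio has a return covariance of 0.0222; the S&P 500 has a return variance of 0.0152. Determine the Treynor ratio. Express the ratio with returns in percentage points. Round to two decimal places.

5.89

β = Cov / Var = 0.0222 / 0.0152 = 1.4605
Treynor = (Rp − Rf) / β = (10.7% − 2.1%) / 1.4605 = 8.60 / 1.4605 = 5.8884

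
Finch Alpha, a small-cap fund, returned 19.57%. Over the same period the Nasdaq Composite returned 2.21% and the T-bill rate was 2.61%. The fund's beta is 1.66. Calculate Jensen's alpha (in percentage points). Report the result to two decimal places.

CAPM expected return = Rf + β(Rm − Rf) = 2.61% + 1.66 × (2.21% − 2.61%) = 2.61 + 1.66 × -0.40 = 1.9460%
Jensen's α = Rp − E[R] = 19.57% − 1.9460% = 17.6240

17.62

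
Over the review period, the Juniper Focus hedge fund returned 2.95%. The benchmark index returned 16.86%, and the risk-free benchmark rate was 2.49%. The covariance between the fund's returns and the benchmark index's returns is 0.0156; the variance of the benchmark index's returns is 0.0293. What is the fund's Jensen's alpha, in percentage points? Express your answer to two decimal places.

β = Cov / Var = 0.0156 / 0.0293 = 0.5324
E[R] = Rf + β(Rm − Rf) = 2.49% + 0.5324 × (16.86% − 2.49%) = 10.1406%
α = Rp − E[R] = 2.95% − 10.1406% = -7.1906

-7.19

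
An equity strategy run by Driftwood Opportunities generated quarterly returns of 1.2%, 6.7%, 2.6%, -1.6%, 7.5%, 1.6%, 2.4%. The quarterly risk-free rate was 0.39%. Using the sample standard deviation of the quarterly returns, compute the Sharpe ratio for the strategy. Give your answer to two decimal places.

Mean return r̄ = 20.40 / 7 = 2.9143%
Σ(r − r̄)² = 60.7686; sample σ = √(60.7686/6) = 3.1825%
Sharpe = (r̄ − rf) / σ = (2.9143 − 0.39) / 3.1825 = 2.5243 / 3.1825 = 0.7932

0.79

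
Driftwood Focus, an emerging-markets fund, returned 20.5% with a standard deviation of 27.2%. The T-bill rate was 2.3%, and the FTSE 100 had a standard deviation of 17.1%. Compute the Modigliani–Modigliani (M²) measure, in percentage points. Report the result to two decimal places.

Sharpe = (Rp − Rf) / σp = (20.5% − 2.3%) / 27.2% = 0.6691
M² = Rf + Sharpe × σm = 2.3% + 0.6691 × 17.1% = 13.7416%

13.74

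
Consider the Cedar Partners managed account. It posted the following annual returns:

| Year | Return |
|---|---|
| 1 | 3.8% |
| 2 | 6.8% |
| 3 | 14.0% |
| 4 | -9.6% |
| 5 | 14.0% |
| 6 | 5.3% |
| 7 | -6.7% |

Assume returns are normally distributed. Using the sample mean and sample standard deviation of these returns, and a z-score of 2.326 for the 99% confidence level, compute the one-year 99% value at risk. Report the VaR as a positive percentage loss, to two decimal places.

17.48

μ = (3.8 + 6.8 + 14 − 9.6 + 14 + 5.3 − 6.7) / 7 = 27.60 / 7 = 3.9429%
Σ(r − μ)² = (3.8 − 3.9429)² + (6.8 − 3.9429)² + (14 − 3.9429)² + … = 508.9971
sample σ = √(508.9971 / 6) = √84.8329 = 9.2105%
VaR = −(μ − z·σ) = −(3.9429 − 2.326 × 9.2105) = −(-17.4807) = 17.4807%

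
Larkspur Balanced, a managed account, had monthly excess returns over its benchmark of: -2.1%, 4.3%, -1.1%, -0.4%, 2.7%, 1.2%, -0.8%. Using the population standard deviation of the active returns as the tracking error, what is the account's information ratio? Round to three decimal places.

r̄ = (-2.1 + 4.3 − 1.1 − 0.4 + 2.7 + 1.2 − 0.8) / 7 = 3.80 / 7 = 0.5429%
Population std dev = √[31.5771 / 7] = 2.1239%
IR = r̄ / tracking error = 0.5429 / 2.1239 = 0.2556

0.256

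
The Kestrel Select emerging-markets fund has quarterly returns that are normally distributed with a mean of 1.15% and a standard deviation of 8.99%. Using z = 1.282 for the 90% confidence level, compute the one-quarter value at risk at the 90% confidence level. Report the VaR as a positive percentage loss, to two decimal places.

10.38

VaR (as % loss) = −(μ − z·σ) = −(1.15% − 1.282 × 8.99%) = −(-10.37518%) = 10.37518%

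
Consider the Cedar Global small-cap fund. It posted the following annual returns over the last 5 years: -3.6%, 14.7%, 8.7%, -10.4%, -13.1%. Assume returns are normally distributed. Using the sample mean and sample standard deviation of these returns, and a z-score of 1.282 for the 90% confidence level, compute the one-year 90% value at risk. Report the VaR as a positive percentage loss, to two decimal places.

Mean return r̄ = -3.70 / 5 = -0.7400%
Σ(r − r̄)² = (-3.6 − (-0.7400))² + (14.7 − (-0.7400))² + (8.7 − (-0.7400))² + … = 581.7720
σ = √[581.7720 / 4] = 12.0600%
VaR = −(r̄ − z·σ) = −(-0.7400 − 1.282 × 12.0600) = −(-16.2009) = 16.2009%

16.20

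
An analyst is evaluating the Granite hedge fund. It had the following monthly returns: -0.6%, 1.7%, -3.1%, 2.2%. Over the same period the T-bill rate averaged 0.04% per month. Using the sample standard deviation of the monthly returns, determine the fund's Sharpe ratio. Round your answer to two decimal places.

r̄ = (-0.6 + 1.7 − 3.1 + 2.2) / 4 = 0.20 / 4 = 0.0500%
Σ(r − r̄)² = 17.6900; sample σ = √(17.6900/3) = 2.4283%
Sharpe = (r̄ − rf) / σ = (0.0500 − 0.04) / 2.4283 = 0.0100 / 2.4283 = 0.0041

0.00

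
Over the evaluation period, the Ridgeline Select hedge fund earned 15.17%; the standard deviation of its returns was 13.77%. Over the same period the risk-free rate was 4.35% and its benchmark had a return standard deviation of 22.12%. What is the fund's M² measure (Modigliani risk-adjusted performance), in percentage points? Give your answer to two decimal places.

Sharpe = (Rp − Rf) / σp = (15.17% − 4.35%) / 13.77% = 0.7858
M² = Rf + Sharpe × σm = 4.35% + 0.7858 × 22.12% = 21.7319%

21.73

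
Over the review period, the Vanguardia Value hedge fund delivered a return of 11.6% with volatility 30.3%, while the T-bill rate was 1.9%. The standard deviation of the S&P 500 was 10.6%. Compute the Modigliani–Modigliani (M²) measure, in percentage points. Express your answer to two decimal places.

Sharpe = (Rp − Rf) / σp = (11.6% − 1.9%) / 30.3% = 0.3201
M² = Rf + Sharpe × σm = 1.9% + 0.3201 × 10.6% = 5.2931%

5.29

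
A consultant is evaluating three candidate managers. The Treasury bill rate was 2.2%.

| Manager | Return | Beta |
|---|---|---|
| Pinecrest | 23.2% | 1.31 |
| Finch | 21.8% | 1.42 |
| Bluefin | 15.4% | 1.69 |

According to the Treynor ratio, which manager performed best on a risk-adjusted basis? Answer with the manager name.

Pinecrest: Treynor = (23.2% − 2.2%) / 1.31 = 16.031
Finch: Treynor = (21.8% − 2.2%) / 1.42 = 13.803
Bluefin: Treynor = (15.4% − 2.2%) / 1.69 = 7.811
Highest: Pinecrest (16.031).

Pinecrest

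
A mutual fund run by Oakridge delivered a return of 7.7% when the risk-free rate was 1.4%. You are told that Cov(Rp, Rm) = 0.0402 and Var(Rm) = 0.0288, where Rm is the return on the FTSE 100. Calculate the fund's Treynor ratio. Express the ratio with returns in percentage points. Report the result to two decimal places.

4.51

β = Cov / Var = 0.0402 / 0.0288 = 1.3958
Treynor = (Rp − Rf) / β = (7.7% − 1.4%) / 1.3958 = 6.30 / 1.3958 = 4.5135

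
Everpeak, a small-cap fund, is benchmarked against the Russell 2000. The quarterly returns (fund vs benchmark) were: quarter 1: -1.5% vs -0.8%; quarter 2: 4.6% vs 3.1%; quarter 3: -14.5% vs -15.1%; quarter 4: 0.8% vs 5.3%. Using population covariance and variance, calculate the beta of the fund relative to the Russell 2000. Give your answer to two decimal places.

r̄p = -2.6500%,  r̄m = -1.8750%
Cov = Σ(rp − r̄p)(rm − r̄m) / 4 = 54.6938
Var(rm) = Σ(rm − r̄m)² / 4 = 63.0719
β = Cov / Var = 54.6938 / 63.0719 = 0.8672

0.87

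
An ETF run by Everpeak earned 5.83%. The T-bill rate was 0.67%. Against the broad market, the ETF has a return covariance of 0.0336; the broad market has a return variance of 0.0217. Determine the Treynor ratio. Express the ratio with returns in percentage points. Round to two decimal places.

β = Cov / Var = 0.0336 / 0.0217 = 1.5484
Treynor = (Rp − Rf) / β = (5.83% − 0.67%) / 1.5484 = 5.16 / 1.5484 = 3.3325

3.33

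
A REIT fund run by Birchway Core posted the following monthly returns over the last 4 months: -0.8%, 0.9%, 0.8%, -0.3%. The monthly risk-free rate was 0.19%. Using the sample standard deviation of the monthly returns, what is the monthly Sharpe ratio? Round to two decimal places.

r̄ = (-0.8 + 0.9 + 0.8 − 0.3) / 4 = 0.60 / 4 = 0.1500%
Σ(r − r̄)² = (-0.8 − 0.1500)² + (0.9 − 0.1500)² + … = 2.0900
sample σ = √(2.0900 / 3) = √0.6967 = 0.8347%
Sharpe = (r̄ − rf) / σ = (0.1500 − 0.19) / 0.8347 = -0.0400 / 0.8347 = -0.0479

-0.05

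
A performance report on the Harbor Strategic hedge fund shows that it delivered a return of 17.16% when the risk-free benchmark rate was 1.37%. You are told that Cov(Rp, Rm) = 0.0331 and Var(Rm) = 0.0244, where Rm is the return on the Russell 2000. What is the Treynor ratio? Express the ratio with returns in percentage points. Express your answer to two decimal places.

β = Cov / Var = 0.0331 / 0.0244 = 1.3566
Treynor = (Rp − Rf) / β = (17.16% − 1.37%) / 1.3566 = 15.79 / 1.3566 = 11.6394

11.64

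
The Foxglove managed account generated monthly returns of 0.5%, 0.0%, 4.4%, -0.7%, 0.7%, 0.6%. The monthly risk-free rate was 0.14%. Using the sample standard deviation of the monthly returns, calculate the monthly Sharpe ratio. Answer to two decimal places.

0.44

Mean return r̄ = 5.50 / 6 = 0.9167%
Sample σ = √[Σ(r − r̄)² / 5] = √[15.9083 / 5] = √3.1817 = 1.7837%
Sharpe = (r̄ − rf) / σ = (0.9167 − 0.14) / 1.7837 = 0.7767 / 1.7837 = 0.4354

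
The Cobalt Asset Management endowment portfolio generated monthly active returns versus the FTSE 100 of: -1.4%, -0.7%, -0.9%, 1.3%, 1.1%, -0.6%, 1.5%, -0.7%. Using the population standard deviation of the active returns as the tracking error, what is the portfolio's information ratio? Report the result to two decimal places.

Mean return r̄ = -0.40 / 8 = -0.0500%
Population σ = √[Σ(r − r̄)² / 8] = √[9.2400 / 8] = √1.1550 = 1.0747%
IR = r̄ / tracking error = -0.0500 / 1.0747 = -0.0465

-0.05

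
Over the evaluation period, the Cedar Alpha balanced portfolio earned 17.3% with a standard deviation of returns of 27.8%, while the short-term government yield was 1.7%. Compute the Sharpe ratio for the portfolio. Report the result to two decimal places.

0.56

Sharpe = (Rp − Rf) / σp = (17.3% − 1.7%) / 27.8% = 15.60% / 27.8% = 0.5612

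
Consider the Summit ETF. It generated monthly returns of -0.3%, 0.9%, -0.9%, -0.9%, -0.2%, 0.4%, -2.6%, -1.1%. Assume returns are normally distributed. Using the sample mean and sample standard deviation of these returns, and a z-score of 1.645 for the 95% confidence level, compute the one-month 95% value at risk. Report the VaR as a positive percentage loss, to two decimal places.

r̄ = (-0.3 + 0.9 − 0.9 − 0.9 − 0.2 + 0.4 − 2.6 − 1.1) / 8 = -4.70 / 8 = -0.5875%
Sample σ = √[Σ(r − r̄)² / 7] = √[7.9288 / 7] = √1.1327 = 1.0643%
VaR = −(r̄ − z·σ) = −(-0.5875 − 1.645 × 1.0643) = −(-2.3383) = 2.3383%

2.34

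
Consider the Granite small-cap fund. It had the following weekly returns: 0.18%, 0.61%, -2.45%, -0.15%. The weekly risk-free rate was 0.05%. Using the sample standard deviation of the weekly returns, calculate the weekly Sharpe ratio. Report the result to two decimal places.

Mean return r̄ = -1.810 / 4 = -0.4525%
Sample σ = √[Σ(r − r̄)² / 3] = √[5.6105 / 3] = √1.8702 = 1.3676%
Sharpe = (r̄ − rf) / σ = (-0.4525 − 0.05) / 1.3676 = -0.5025 / 1.3676 = -0.3674

-0.37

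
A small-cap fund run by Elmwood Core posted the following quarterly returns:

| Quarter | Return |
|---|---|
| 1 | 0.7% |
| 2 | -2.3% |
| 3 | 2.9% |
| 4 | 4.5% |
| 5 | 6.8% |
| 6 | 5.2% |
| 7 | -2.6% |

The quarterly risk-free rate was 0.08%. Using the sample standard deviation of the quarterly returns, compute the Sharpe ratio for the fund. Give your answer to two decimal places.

0.57

r̄ = (0.7 − 2.3 + 2.9 + 4.5 + 6.8 + 5.2 − 2.6) / 7 = 2.1714%
Σ(r − r̄)² = 81.4743; sample σ = √(81.4743/6) = 3.6850%
Sharpe = (r̄ − rf) / σ = (2.1714 − 0.08) / 3.6850 = 2.0914 / 3.6850 = 0.5675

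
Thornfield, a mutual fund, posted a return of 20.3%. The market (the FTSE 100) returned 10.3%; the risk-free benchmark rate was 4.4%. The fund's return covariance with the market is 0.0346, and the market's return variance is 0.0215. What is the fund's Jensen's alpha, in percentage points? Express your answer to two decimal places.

β = Cov / Var = 0.0346 / 0.0215 = 1.6093
E[R] = Rf + β(Rm − Rf) = 4.4% + 1.6093 × (10.3% − 4.4%) = 13.8949%
α = Rp − E[R] = 20.3% − 13.8949% = 6.4051

6.41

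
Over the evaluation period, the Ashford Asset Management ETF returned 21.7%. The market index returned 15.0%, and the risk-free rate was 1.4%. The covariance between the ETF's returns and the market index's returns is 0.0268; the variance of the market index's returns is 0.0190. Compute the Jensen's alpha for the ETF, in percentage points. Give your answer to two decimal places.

β = Cov / Var = 0.0268 / 0.0190 = 1.4105
E[R] = Rf + β(Rm − Rf) = 1.4% + 1.4105 × (15.0% − 1.4%) = 20.5828%
α = Rp − E[R] = 21.7% − 20.5828% = 1.1172

1.12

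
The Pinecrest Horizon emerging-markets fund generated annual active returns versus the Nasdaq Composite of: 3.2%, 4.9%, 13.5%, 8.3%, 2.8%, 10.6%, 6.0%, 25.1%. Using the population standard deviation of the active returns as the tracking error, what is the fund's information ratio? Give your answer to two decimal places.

r̄ = (3.2 + 4.9 + 13.5 + 8.3 + 2.8 + 10.6 + 6 + 25.1) / 8 = 74.40 / 8 = 9.3000%
Population σ = √[Σ(r − r̄)² / 8] = √[379.6800 / 8] = √47.4600 = 6.8891%
IR = r̄ / tracking error = 9.3000 / 6.8891 = 1.3500

1.35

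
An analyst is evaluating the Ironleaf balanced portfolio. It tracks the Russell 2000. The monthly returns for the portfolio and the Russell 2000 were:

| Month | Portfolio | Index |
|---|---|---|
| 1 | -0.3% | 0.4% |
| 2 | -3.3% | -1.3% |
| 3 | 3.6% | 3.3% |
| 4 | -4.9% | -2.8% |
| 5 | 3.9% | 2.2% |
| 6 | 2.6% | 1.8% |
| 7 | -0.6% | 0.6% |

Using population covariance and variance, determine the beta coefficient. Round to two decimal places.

1.59

r̄p = 0.1429%,  r̄m = 0.6000%
Cov = Σ(rp − r̄p)(rm − r̄m) / 7 = 6.0100
Var(rm) = Σ(rm − r̄m)² / 7 = 3.7857
β = Cov / Var = 6.0100 / 3.7857 = 1.5876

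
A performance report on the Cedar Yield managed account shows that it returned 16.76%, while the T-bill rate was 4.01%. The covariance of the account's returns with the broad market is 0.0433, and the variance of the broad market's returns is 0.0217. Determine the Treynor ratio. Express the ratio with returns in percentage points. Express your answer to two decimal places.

6.39

β = Cov / Var = 0.0433 / 0.0217 = 1.9954
Treynor = (Rp − Rf) / β = (16.76% − 4.01%) / 1.9954 = 12.75 / 1.9954 = 6.3897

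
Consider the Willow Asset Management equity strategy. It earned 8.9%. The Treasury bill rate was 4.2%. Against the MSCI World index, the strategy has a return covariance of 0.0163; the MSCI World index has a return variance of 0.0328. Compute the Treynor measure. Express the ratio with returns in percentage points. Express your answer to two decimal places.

9.46

β = Cov / Var = 0.0163 / 0.0328 = 0.4970
Treynor = (Rp − Rf) / β = (8.9% − 4.2%) / 0.4970 = 4.70 / 0.4970 = 9.4567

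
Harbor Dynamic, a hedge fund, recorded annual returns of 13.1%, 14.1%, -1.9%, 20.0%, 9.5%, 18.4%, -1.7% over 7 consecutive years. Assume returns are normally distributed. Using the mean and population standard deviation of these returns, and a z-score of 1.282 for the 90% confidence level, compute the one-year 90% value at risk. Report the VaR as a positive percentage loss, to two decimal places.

μ = (13.1 + 14.1 − 1.9 + 20 + 9.5 + 18.4 − 1.7) / 7 = 71.50 / 7 = 10.2143%
Σ(r − μ)² = (13.1 − 10.2143)² + (14.1 − 10.2143)² + … = 475.4086
σ = √[475.4086 / 7] = 8.2411%
VaR = −(μ − z·σ) = −(10.2143 − 1.282 × 8.2411) = −(-0.3508) = 0.3508%

0.35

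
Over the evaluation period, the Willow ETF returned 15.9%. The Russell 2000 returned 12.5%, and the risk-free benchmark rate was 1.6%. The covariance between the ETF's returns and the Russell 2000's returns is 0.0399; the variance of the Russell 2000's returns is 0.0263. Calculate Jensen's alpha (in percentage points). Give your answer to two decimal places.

-2.24

β = Cov / Var = 0.0399 / 0.0263 = 1.5171
E[R] = Rf + β(Rm − Rf) = 1.6% + 1.5171 × (12.5% − 1.6%) = 18.1364%
α = Rp − E[R] = 15.9% − 18.1364% = -2.2364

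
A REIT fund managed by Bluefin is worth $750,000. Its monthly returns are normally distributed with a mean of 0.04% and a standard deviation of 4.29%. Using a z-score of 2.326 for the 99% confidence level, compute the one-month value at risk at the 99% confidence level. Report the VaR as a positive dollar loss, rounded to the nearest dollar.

Return at the 99% tail: μ − z·σ = 0.04% − 2.326 × 4.29% = 0.04 − 9.97854 = -9.93854%
VaR = −(-9.93854%) × $750,000 = 9.93854% × $750,000 = $74,539

$74,539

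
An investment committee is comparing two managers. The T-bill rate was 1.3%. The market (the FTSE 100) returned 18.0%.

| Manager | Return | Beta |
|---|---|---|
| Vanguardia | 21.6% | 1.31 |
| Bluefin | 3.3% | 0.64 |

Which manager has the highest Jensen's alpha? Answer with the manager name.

Vanguardia

Vanguardia: α = 21.6% − [1.3% + 1.31 × (18.0% − 1.3%)] = -1.577
Bluefin: α = 3.3% − [1.3% + 0.64 × (18.0% − 1.3%)] = -8.688
Highest: Vanguardia (-1.577).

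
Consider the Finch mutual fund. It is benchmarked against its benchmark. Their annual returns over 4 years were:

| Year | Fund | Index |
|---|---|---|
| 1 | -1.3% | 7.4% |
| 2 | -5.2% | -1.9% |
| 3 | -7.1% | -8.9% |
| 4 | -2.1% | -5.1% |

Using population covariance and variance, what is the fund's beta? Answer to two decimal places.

r̄p = -3.9250%,  r̄m = -2.1250%
Cov = Σ(rp − r̄p)(rm − r̄m) / 4 = 10.1994
Var(rm) = Σ(rm − r̄m)² / 4 = 36.3819
β = Cov / Var = 10.1994 / 36.3819 = 0.2803

0.28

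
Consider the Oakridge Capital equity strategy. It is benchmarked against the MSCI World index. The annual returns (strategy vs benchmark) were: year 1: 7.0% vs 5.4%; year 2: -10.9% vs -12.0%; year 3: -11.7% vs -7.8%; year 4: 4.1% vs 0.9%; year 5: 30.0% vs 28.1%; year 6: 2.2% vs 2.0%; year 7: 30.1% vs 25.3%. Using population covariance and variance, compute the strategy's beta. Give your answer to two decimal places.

1.11

r̄p = 7.2571%,  r̄m = 5.9857%
Cov = Σ(rp − r̄p)(rm − r̄m) / 7 = 224.0580
Var(rm) = Σ(rm − r̄m)² / 7 = 202.5298
β = Cov / Var = 224.0580 / 202.5298 = 1.1063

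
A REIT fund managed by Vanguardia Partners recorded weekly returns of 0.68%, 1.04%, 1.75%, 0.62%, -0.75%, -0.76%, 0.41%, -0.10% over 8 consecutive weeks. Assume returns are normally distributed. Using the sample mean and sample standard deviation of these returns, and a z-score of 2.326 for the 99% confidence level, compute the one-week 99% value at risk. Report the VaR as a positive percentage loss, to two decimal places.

Mean return μ = 2.890 / 8 = 0.3613%
Sample σ = √[Σ(r − μ)² / 7] = √[5.2651 / 7] = √0.7522 = 0.8673%
VaR = −(μ − z·σ) = −(0.3613 − 2.326 × 0.8673) = −(-1.6560) = 1.6560%

1.66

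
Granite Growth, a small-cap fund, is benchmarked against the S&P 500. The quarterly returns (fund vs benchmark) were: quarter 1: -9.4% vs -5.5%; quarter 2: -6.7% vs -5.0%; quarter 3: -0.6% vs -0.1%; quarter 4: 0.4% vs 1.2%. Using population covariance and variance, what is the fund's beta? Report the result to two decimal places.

r̄p = -4.0750%,  r̄m = -2.3500%
Cov = Σ(rp − r̄p)(rm − r̄m) / 4 = 11.8588
Var(rm) = Σ(rm − r̄m)² / 4 = 8.6525
β = Cov / Var = 11.8588 / 8.6525 = 1.3706

1.37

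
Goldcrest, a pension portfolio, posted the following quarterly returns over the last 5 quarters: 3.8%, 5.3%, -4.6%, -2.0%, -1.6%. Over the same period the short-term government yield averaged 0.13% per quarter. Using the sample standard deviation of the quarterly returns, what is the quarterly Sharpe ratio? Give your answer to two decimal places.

0.01

μ = (3.8 + 5.3 − 4.6 − 2 − 1.6) / 5 = 0.1800%
Sample std dev = √[70.0880 / 4] = 4.1859%
Sharpe = (μ − rf) / σ = (0.1800 − 0.13) / 4.1859 = 0.0500 / 4.1859 = 0.0119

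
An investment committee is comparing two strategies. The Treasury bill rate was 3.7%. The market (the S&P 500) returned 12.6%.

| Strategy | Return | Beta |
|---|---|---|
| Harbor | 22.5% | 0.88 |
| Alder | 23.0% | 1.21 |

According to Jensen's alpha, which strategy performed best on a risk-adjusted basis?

Harbor: α = 22.5% − [3.7% + 0.88 × (12.6% − 3.7%)] = 10.968
Alder: α = 23.0% − [3.7% + 1.21 × (12.6% − 3.7%)] = 8.531
Highest: Harbor (10.968).

Harbor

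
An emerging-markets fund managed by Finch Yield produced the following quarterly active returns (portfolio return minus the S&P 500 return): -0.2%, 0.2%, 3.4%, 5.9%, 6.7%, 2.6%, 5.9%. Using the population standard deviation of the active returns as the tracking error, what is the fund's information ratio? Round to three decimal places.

1.348

Mean return μ = 24.50 / 7 = 3.5000%
Population std dev = √[47.1600 / 7] = 2.5956%
IR = μ / tracking error = 3.5000 / 2.5956 = 1.3484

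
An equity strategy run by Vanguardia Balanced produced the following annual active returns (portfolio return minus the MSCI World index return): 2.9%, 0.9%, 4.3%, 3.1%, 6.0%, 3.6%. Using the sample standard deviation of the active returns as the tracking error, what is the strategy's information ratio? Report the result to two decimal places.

Mean return r̄ = 20.80 / 6 = 3.4667%
Sample std dev = √[14.1733 / 5] = 1.6836%
IR = r̄ / tracking error = 3.4667 / 1.6836 = 2.0591

2.06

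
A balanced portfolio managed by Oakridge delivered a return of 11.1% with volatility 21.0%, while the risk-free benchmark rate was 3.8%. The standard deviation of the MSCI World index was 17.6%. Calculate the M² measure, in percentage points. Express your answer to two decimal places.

9.92

Sharpe = (Rp − Rf) / σp = (11.1% − 3.8%) / 21.0% = 0.3476
M² = Rf + Sharpe × σm = 3.8% + 0.3476 × 17.6% = 9.9178%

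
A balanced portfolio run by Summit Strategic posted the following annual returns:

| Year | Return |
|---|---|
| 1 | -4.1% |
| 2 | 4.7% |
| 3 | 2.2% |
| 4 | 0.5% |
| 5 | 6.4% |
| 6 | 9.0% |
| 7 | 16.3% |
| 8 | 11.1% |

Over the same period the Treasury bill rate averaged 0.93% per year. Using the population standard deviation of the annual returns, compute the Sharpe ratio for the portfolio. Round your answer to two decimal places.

μ = (-4.1 + 4.7 + 2.2 + 0.5 + 6.4 + 9 + 16.3 + 11.1) / 8 = 46.10 / 8 = 5.7625%
Σ(r − μ)² = 289.1988; population σ = √(289.1988/8) = 6.0125%
Sharpe = (μ − rf) / σ = (5.7625 − 0.93) / 6.0125 = 4.8325 / 6.0125 = 0.8037

0.80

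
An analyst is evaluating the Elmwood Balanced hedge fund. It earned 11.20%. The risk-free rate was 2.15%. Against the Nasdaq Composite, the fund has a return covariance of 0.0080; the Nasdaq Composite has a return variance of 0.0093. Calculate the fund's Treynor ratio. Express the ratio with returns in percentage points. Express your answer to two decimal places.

β = Cov / Var = 0.0080 / 0.0093 = 0.8602
Treynor = (Rp − Rf) / β = (11.20% − 2.15%) / 0.8602 = 9.05 / 0.8602 = 10.5208

10.52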